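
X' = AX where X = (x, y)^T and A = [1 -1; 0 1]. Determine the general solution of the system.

Coefficient matrix A = [[1, -1], [0, 1]].
Characteristic polynomial det(A - λI) = λ^2 - 2λ + 1 = 0.
Single eigenvalue λ = 1 with algebraic multiplicity 2.
Eigenvector v = (-1,0); generalized eigenvector w with (A-λI)w=v is (1,1).
General solution: e^(t)[c_1·v + c_2·(t·v + w)].

x(t) = -c_1e^(t) - c_2te^(t) + c_2e^(t), y(t) = c_2e^(t)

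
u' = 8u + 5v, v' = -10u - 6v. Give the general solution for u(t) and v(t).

Coefficient matrix A = [[8, 5], [-10, -6]].
Characteristic polynomial det(A - λI) = λ^2 - 2λ + 2 = 0.
Eigenvalues λ = 1 ± i (complex conjugate pair).
For λ=1+i: an eigenvector is (2,-3) - i(-1,1) = (2 + i, -3 - i).
A real fundamental pair from Re and Im of e^((1+i)t)v: X_1 = e^(t)(cos(t)·(2,-3) + sin(t)·(-1,1)), X_2 = e^(t)(sin(t)·(2,-3) - cos(t)·(-1,1)).
General solution: c_1X_1 + c_2X_2.

u(t) = -c_1e^(t)sin(t) + 2c_1e^(t)cos(t) + 2c_2e^(t)sin(t) + c_2e^(t)cos(t), v(t) = c_1e^(t)sin(t) - 3c_1e^(t)cos(t) - 3c_2e^(t)sin(t) - c_2e^(t)cos(t)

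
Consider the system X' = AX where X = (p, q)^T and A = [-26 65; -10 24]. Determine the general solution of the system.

p(t) = -3K_1e^(-t)sin(5t) - 2K_1e^(-t)cos(5t) - 2K_2e^(-t)sin(5t) + 3K_2e^(-t)cos(5t), q(t) = -K_1e^(-t)sin(5t) - K_1e^(-t)cos(5t) - K_2e^(-t)sin(5t) + K_2e^(-t)cos(5t)

Coefficient matrix A = [[-26, 65], [-10, 24]].
Characteristic polynomial det(A - λI) = λ^2 + 2λ + 26 = 0.
Eigenvalues λ = -1 ± 5i (complex conjugate pair).
For λ=-1+5i: an eigenvector is (-2,-1) - i(-3,-1) = (-2 + 3i, -1 + i).
A real fundamental pair from Re and Im of e^((-1+5i)t)v: X_1 = e^(-t)(cos(5t)·(-2,-1) + sin(5t)·(-3,-1)), X_2 = e^(-t)(sin(5t)·(-2,-1) - cos(5t)·(-3,-1)).
General solution: K_1X_1 + K_2X_2.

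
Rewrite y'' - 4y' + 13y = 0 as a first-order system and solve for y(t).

Let x_1 = y, x_2 = y'. Then x_1' = x_2 and x_2' = -13x_1 + 4x_2.
A = [[0,1],[-13,4]]; det(A-λI) = λ^2 - 4λ + 13.
Eigenvalues λ = 2 ± 3i.

y(t) = c_1e^(2t)cos(3t) + c_2e^(2t)sin(3t)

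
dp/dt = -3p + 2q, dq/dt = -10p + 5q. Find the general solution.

Coefficient matrix A = [[-3, 2], [-10, 5]].
Characteristic polynomial det(A - λI) = λ^2 - 2λ + 5 = 0.
Eigenvalues λ = 1 ± 2i (complex conjugate pair).
For λ=1+2i: an eigenvector is (0,-1) - i(-1,-2) = (0 + i, -1 + 2i).
A real fundamental pair from Re and Im of e^((1+2i)t)v: X_1 = e^(t)(cos(2t)·(0,-1) + sin(2t)·(-1,-2)), X_2 = e^(t)(sin(2t)·(0,-1) - cos(2t)·(-1,-2)).
General solution: c_1X_1 + c_2X_2.

p(t) = -c_1e^(t)sin(2t) + c_2e^(t)cos(2t), q(t) = -2c_1e^(t)sin(2t) - c_1e^(t)cos(2t) - c_2e^(t)sin(2t) + 2c_2e^(t)cos(2t)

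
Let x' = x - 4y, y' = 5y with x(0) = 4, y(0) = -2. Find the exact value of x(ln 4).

2056

A = [[1,-4],[0,5]]; eigenvalues λ = 1, 5.
Eigenvectors: (1,0) for λ=1, (-1,1) for λ=5.
From the initial condition, c_1 = 2, c_2 = -2.
x(ln 4) = (2)(4^1)(1) + (-2)(4^5)(-1) = 2056.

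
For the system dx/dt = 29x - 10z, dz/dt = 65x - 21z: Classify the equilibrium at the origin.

A = [[29,-10],[65,-21]]; det(A-λI) = λ^2 - 8λ + 41.
λ = 4 ± 5i: positive real part.

unstable spiral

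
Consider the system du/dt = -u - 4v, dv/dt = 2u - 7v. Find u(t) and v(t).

Coefficient matrix A = [[-1, -4], [2, -7]].
Characteristic polynomial det(A - λI) = λ^2 + 8λ + 15 = 0.
Eigenvalues λ = -3, -5.
For λ=-3: (A-λI) row 1 is [2, -4], so an eigenvector is (-2, -1).
For λ=-5: (A-λI) row 1 is [4, -4], so an eigenvector is (-1, -1).
General solution: C_1e^(-3t)(-2,-1) + C_2e^(-5t)(-1,-1).

u(t) = -2C_1e^(-3t) - C_2e^(-5t), v(t) = -C_1e^(-3t) - C_2e^(-5t)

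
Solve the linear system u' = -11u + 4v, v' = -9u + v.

Coefficient matrix A = [[-11, 4], [-9, 1]].
Characteristic polynomial det(A - λI) = λ^2 + 10λ + 25 = 0.
Single eigenvalue λ = -5 with algebraic multiplicity 2.
Eigenvector v = (2,3); generalized eigenvector w with (A-λI)w=v is (1,2).
General solution: e^(-5t)[c_1·v + c_2·(t·v + w)].

u(t) = 2c_1e^(-5t) + 2c_2te^(-5t) + c_2e^(-5t), v(t) = 3c_1e^(-5t) + 3c_2te^(-5t) + 2c_2e^(-5t)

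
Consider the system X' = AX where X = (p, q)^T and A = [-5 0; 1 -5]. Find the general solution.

p(t) = -C_2e^(-5t), q(t) = -C_1e^(-5t) - C_2te^(-5t) - 2C_2e^(-5t)

Coefficient matrix A = [[-5, 0], [1, -5]].
Characteristic polynomial det(A - λI) = λ^2 + 10λ + 25 = 0.
Single eigenvalue λ = -5 with algebraic multiplicity 2.
Eigenvector v = (0,-1); generalized eigenvector w with (A-λI)w=v is (-1,-2).
General solution: e^(-5t)[C_1·v + C_2·(t·v + w)].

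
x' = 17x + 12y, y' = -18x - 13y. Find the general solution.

Coefficient matrix A = [[17, 12], [-18, -13]].
Characteristic polynomial det(A - λI) = λ^2 - 4λ - 5 = 0.
Eigenvalues λ = 5, -1.
For λ=5: (A-λI) row 1 is [12, 12], so an eigenvector is (1, -1).
For λ=-1: (A-λI) row 1 is [18, 12], so an eigenvector is (2, -3).
General solution: K_1e^(5t)(1,-1) + K_2e^(-t)(2,-3).

x(t) = K_1e^(5t) + 2K_2e^(-t), y(t) = -K_1e^(5t) - 3K_2e^(-t)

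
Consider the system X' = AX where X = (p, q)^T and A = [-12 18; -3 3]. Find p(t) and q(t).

Coefficient matrix A = [[-12, 18], [-3, 3]].
Characteristic polynomial det(A - λI) = λ^2 + 9λ + 18 = 0.
Eigenvalues λ = -3, -6.
For λ=-3: (A-λI) row 1 is [-9, 18], so an eigenvector is (-2, -1).
For λ=-6: (A-λI) row 1 is [-6, 18], so an eigenvector is (-3, -1).
General solution: C_1e^(-3t)(-2,-1) + C_2e^(-6t)(-3,-1).

p(t) = -2C_1e^(-3t) - 3C_2e^(-6t), q(t) = -C_1e^(-3t) - C_2e^(-6t)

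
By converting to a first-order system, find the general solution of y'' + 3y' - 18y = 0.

y(t) = K_1e^(-6t) + K_2e^(3t)

Let x_1 = y, x_2 = y'. Then x_1' = x_2 and x_2' = 18x_1 - 3x_2.
A = [[0,1],[18,-3]]; det(A-λI) = λ^2 + 3λ - 18.
Eigenvalues λ = -6, 3 with eigenvectors (1,-6), (1,3).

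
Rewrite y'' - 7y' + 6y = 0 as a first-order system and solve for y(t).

Let x_1 = y, x_2 = y'. Then x_1' = x_2 and x_2' = -6x_1 + 7x_2.
A = [[0,1],[-6,7]]; det(A-λI) = λ^2 - 7λ + 6.
Eigenvalues λ = 1, 6 with eigenvectors (1,1), (1,6).

y(t) = C_1e^(t) + C_2e^(6t)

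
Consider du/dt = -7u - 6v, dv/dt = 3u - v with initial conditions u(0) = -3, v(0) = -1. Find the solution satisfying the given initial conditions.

Coefficient matrix A = [[-7, -6], [3, -1]].
Characteristic polynomial det(A - λI) = λ^2 + 8λ + 25 = 0.
Eigenvalues λ = -4 ± 3i (complex conjugate pair).
For λ=-4+3i: an eigenvector is (1,-1) - i(1,0) = (1 - i, -1).
A real fundamental pair from Re and Im of e^((-4+3i)t)v: X_1 = e^(-4t)(cos(3t)·(1,-1) + sin(3t)·(1,0)), X_2 = e^(-4t)(sin(3t)·(1,-1) - cos(3t)·(1,0)).
General solution: K_1X_1 + K_2X_2.
Applying u(0)=-3, v(0)=-1 gives K_1=1, K_2=4.

u(t) = 5e^(-4t)sin(3t) - 3e^(-4t)cos(3t), v(t) = -4e^(-4t)sin(3t) - e^(-4t)cos(3t)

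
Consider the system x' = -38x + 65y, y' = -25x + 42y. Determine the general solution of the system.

Coefficient matrix A = [[-38, 65], [-25, 42]].
Characteristic polynomial det(A - λI) = λ^2 - 4λ + 29 = 0.
Eigenvalues λ = 2 ± 5i (complex conjugate pair).
For λ=2+5i: an eigenvector is (2,1) - i(-3,-2) = (2 + 3i, 1 + 2i).
A real fundamental pair from Re and Im of e^((2+5i)t)v: X_1 = e^(2t)(cos(5t)·(2,1) + sin(5t)·(-3,-2)), X_2 = e^(2t)(sin(5t)·(2,1) - cos(5t)·(-3,-2)).
General solution: C_1X_1 + C_2X_2.

x(t) = -3C_1e^(2t)sin(5t) + 2C_1e^(2t)cos(5t) + 2C_2e^(2t)sin(5t) + 3C_2e^(2t)cos(5t), y(t) = -2C_1e^(2t)sin(5t) + C_1e^(2t)cos(5t) + C_2e^(2t)sin(5t) + 2C_2e^(2t)cos(5t)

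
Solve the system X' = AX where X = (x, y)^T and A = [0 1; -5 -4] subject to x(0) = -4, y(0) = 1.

x(t) = -7e^(-2t)sin(t) - 4e^(-2t)cos(t), y(t) = 18e^(-2t)sin(t) + e^(-2t)cos(t)

Coefficient matrix A = [[0, 1], [-5, -4]].
Characteristic polynomial det(A - λI) = λ^2 + 4λ + 5 = 0.
Eigenvalues λ = -2 ± i (complex conjugate pair).
For λ=-2+i: an eigenvector is (-1,2) - i(0,1) = (-1, 2 - i).
A real fundamental pair from Re and Im of e^((-2+i)t)v: X_1 = e^(-2t)(cos(t)·(-1,2) + sin(t)·(0,1)), X_2 = e^(-2t)(sin(t)·(-1,2) - cos(t)·(0,1)).
General solution: C_1X_1 + C_2X_2.
Applying x(0)=-4, y(0)=1 gives C_1=4, C_2=7.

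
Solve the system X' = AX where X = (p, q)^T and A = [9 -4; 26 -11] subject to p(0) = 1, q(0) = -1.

Coefficient matrix A = [[9, -4], [26, -11]].
Characteristic polynomial det(A - λI) = λ^2 + 2λ + 5 = 0.
Eigenvalues λ = -1 ± 2i (complex conjugate pair).
For λ=-1+2i: an eigenvector is (-1,-2) - i(-1,-3) = (-1 + i, -2 + 3i).
A real fundamental pair from Re and Im of e^((-1+2i)t)v: X_1 = e^(-t)(cos(2t)·(-1,-2) + sin(2t)·(-1,-3)), X_2 = e^(-t)(sin(2t)·(-1,-2) - cos(2t)·(-1,-3)).
General solution: K_1X_1 + K_2X_2.
Applying p(0)=1, q(0)=-1 gives K_1=-4, K_2=-3.

p(t) = 7e^(-t)sin(2t) + e^(-t)cos(2t), q(t) = 18e^(-t)sin(2t) - e^(-t)cos(2t)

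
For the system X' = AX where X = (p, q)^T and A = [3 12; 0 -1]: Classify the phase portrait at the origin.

A = [[3,12],[0,-1]]; det(A-λI) = λ^2 - 2λ - 3.
λ = 3, -1: opposite signs.

saddle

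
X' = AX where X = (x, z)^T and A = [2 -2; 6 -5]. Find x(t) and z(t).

x(t) = -c_1e^(-2t) + 2c_2e^(-t), z(t) = -2c_1e^(-2t) + 3c_2e^(-t)

Coefficient matrix A = [[2, -2], [6, -5]].
Characteristic polynomial det(A - λI) = λ^2 + 3λ + 2 = 0.
Eigenvalues λ = -2, -1.
For λ=-2: (A-λI) row 1 is [4, -2], so an eigenvector is (-1, -2).
For λ=-1: (A-λI) row 1 is [3, -2], so an eigenvector is (2, 3).
General solution: c_1e^(-2t)(-1,-2) + c_2e^(-t)(2,3).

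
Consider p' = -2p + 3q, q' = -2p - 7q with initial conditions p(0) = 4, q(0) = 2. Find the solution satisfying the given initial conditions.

Coefficient matrix A = [[-2, 3], [-2, -7]].
Characteristic polynomial det(A - λI) = λ^2 + 9λ + 20 = 0.
Eigenvalues λ = -5, -4.
For λ=-5: (A-λI) row 1 is [3, 3], so an eigenvector is (1, -1).
For λ=-4: (A-λI) row 1 is [2, 3], so an eigenvector is (3, -2).
General solution: c_1e^(-5t)(1,-1) + c_2e^(-4t)(3,-2).
Applying p(0)=4, q(0)=2 gives c_1=-14, c_2=6.

p(t) = 18e^(-4t) - 14e^(-5t), q(t) = -12e^(-4t) + 14e^(-5t)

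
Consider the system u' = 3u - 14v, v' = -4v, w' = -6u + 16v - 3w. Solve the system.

Coefficient matrix A = [[3, -14, 0], [0, -4, 0], [-6, 16, -3]].
det(A - λI) = 0 gives eigenvalues λ = 3, -3, -4.
For λ=3: eigenvector (1,0,-1).
For λ=-3: eigenvector (0,0,1).
For λ=-4: eigenvector (2,1,-4).
General solution: c_1e^(3t)(1,0,-1) + c_2e^(-3t)(0,0,1) + c_3e^(-4t)(2,1,-4).

u(t) = c_1e^(3t) + 2c_3e^(-4t), v(t) = c_3e^(-4t), w(t) = -c_1e^(3t) + c_2e^(-3t) - 4c_3e^(-4t)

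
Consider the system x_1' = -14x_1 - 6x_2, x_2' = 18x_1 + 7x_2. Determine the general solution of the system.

Coefficient matrix A = [[-14, -6], [18, 7]].
Characteristic polynomial det(A - λI) = λ^2 + 7λ + 10 = 0.
Eigenvalues λ = -2, -5.
For λ=-2: (A-λI) row 1 is [-12, -6], so an eigenvector is (-1, 2).
For λ=-5: (A-λI) row 1 is [-9, -6], so an eigenvector is (2, -3).
General solution: c_1e^(-2t)(-1,2) + c_2e^(-5t)(2,-3).

x_1(t) = -c_1e^(-2t) + 2c_2e^(-5t), x_2(t) = 2c_1e^(-2t) - 3c_2e^(-5t)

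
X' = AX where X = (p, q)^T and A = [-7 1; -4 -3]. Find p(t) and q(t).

p(t) = C_1e^(-5t) + C_2te^(-5t), q(t) = 2C_1e^(-5t) + 2C_2te^(-5t) + C_2e^(-5t)

Coefficient matrix A = [[-7, 1], [-4, -3]].
Characteristic polynomial det(A - λI) = λ^2 + 10λ + 25 = 0.
Single eigenvalue λ = -5 with algebraic multiplicity 2.
Eigenvector v = (1,2); generalized eigenvector w with (A-λI)w=v is (0,1).
General solution: e^(-5t)[C_1·v + C_2·(t·v + w)].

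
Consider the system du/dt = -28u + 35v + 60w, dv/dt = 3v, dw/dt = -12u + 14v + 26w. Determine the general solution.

u(t) = 5c_1e^(3t) + 5c_2e^(-4t) + 2c_3e^(2t), v(t) = c_1e^(3t), w(t) = 2c_1e^(3t) + 2c_2e^(-4t) + c_3e^(2t)

Coefficient matrix A = [[-28, 35, 60], [0, 3, 0], [-12, 14, 26]].
det(A - λI) = 0 gives eigenvalues λ = 3, -4, 2.
For λ=3: eigenvector (5,1,2).
For λ=-4: eigenvector (5,0,2).
For λ=2: eigenvector (2,0,1).
General solution: c_1e^(3t)(5,1,2) + c_2e^(-4t)(5,0,2) + c_3e^(2t)(2,0,1).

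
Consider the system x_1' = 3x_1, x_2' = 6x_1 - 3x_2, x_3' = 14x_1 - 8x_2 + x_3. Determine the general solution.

x_1(t) = K_1e^(3t), x_2(t) = K_1e^(3t) + K_2e^(-3t), x_3(t) = 3K_1e^(3t) + 2K_2e^(-3t) + K_3e^(t)

Coefficient matrix A = [[3, 0, 0], [6, -3, 0], [14, -8, 1]].
det(A - λI) = 0 gives eigenvalues λ = 3, -3, 1.
For λ=3: eigenvector (1,1,3).
For λ=-3: eigenvector (0,1,2).
For λ=1: eigenvector (0,0,1).
General solution: K_1e^(3t)(1,1,3) + K_2e^(-3t)(0,1,2) + K_3e^(t)(0,0,1).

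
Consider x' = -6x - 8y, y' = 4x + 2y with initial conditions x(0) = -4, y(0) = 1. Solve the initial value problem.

Coefficient matrix A = [[-6, -8], [4, 2]].
Characteristic polynomial det(A - λI) = λ^2 + 4λ + 20 = 0.
Eigenvalues λ = -2 ± 4i (complex conjugate pair).
For λ=-2+4i: an eigenvector is (1,0) - i(-1,1) = (1 + i, 0 - i).
A real fundamental pair from Re and Im of e^((-2+4i)t)v: X_1 = e^(-2t)(cos(4t)·(1,0) + sin(4t)·(-1,1)), X_2 = e^(-2t)(sin(4t)·(1,0) - cos(4t)·(-1,1)).
General solution: C_1X_1 + C_2X_2.
Applying x(0)=-4, y(0)=1 gives C_1=-3, C_2=-1.

x(t) = 2e^(-2t)sin(4t) - 4e^(-2t)cos(4t), y(t) = -3e^(-2t)sin(4t) + e^(-2t)cos(4t)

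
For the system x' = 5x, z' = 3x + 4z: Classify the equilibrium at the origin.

unstable node

A = [[5,0],[3,4]]; det(A-λI) = λ^2 - 9λ + 20.
λ = 4, 5: both positive.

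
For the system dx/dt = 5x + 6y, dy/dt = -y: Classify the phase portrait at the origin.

A = [[5,6],[0,-1]]; det(A-λI) = λ^2 - 4λ - 5.
λ = 5, -1: opposite signs.

saddle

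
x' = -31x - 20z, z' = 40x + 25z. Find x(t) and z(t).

x(t) = 2c_1e^(-3t)sin(4t) - c_1e^(-3t)cos(4t) - c_2e^(-3t)sin(4t) - 2c_2e^(-3t)cos(4t), z(t) = -3c_1e^(-3t)sin(4t) + c_1e^(-3t)cos(4t) + c_2e^(-3t)sin(4t) + 3c_2e^(-3t)cos(4t)

Coefficient matrix A = [[-31, -20], [40, 25]].
Characteristic polynomial det(A - λI) = λ^2 + 6λ + 25 = 0.
Eigenvalues λ = -3 ± 4i (complex conjugate pair).
For λ=-3+4i: an eigenvector is (-1,1) - i(2,-3) = (-1 - 2i, 1 + 3i).
A real fundamental pair from Re and Im of e^((-3+4i)t)v: X_1 = e^(-3t)(cos(4t)·(-1,1) + sin(4t)·(2,-3)), X_2 = e^(-3t)(sin(4t)·(-1,1) - cos(4t)·(2,-3)).
General solution: c_1X_1 + c_2X_2.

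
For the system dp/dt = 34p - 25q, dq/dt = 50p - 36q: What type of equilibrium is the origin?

stable spiral

A = [[34,-25],[50,-36]]; det(A-λI) = λ^2 + 2λ + 26.
λ = -1 ± 5i: negative real part.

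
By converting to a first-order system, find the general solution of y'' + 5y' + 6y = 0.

Let x_1 = y, x_2 = y'. Then x_1' = x_2 and x_2' = -6x_1 - 5x_2.
A = [[0,1],[-6,-5]]; det(A-λI) = λ^2 + 5λ + 6.
Eigenvalues λ = -3, -2 with eigenvectors (1,-3), (1,-2).

y(t) = C_1e^(-3t) + C_2e^(-2t)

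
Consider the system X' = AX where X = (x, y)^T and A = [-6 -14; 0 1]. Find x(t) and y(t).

Coefficient matrix A = [[-6, -14], [0, 1]].
Characteristic polynomial det(A - λI) = λ^2 + 5λ - 6 = 0.
Eigenvalues λ = -6, 1.
For λ=-6: (A-λI) row 1 is [0, -14], so an eigenvector is (-1, 0).
For λ=1: (A-λI) row 1 is [-7, -14], so an eigenvector is (-2, 1).
General solution: c_1e^(-6t)(-1,0) + c_2e^(t)(-2,1).

x(t) = -c_1e^(-6t) - 2c_2e^(t), y(t) = c_2e^(t)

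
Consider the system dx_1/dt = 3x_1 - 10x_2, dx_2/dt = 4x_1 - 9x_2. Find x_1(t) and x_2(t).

x_1(t) = 2K_1e^(-3t)sin(2t) - K_1e^(-3t)cos(2t) - K_2e^(-3t)sin(2t) - 2K_2e^(-3t)cos(2t), x_2(t) = K_1e^(-3t)sin(2t) - K_1e^(-3t)cos(2t) - K_2e^(-3t)sin(2t) - K_2e^(-3t)cos(2t)

Coefficient matrix A = [[3, -10], [4, -9]].
Characteristic polynomial det(A - λI) = λ^2 + 6λ + 13 = 0.
Eigenvalues λ = -3 ± 2i (complex conjugate pair).
For λ=-3+2i: an eigenvector is (-1,-1) - i(2,1) = (-1 - 2i, -1 - i).
A real fundamental pair from Re and Im of e^((-3+2i)t)v: X_1 = e^(-3t)(cos(2t)·(-1,-1) + sin(2t)·(2,1)), X_2 = e^(-3t)(sin(2t)·(-1,-1) - cos(2t)·(2,1)).
General solution: K_1X_1 + K_2X_2.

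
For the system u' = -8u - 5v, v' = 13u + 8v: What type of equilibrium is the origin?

center

A = [[-8,-5],[13,8]]; det(A-λI) = λ^2 + 1.
λ = 0 ± i: zero real part.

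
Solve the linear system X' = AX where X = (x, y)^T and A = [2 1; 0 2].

Coefficient matrix A = [[2, 1], [0, 2]].
Characteristic polynomial det(A - λI) = λ^2 - 4λ + 4 = 0.
Single eigenvalue λ = 2 with algebraic multiplicity 2.
Eigenvector v = (1,0); generalized eigenvector w with (A-λI)w=v is (-1,1).
General solution: e^(2t)[c_1·v + c_2·(t·v + w)].

x(t) = c_1e^(2t) + c_2te^(2t) - c_2e^(2t), y(t) = c_2e^(2t)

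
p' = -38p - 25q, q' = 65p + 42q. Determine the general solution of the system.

p(t) = 2c_1e^(2t)sin(5t) + c_1e^(2t)cos(5t) + c_2e^(2t)sin(5t) - 2c_2e^(2t)cos(5t), q(t) = -3c_1e^(2t)sin(5t) - 2c_1e^(2t)cos(5t) - 2c_2e^(2t)sin(5t) + 3c_2e^(2t)cos(5t)

Coefficient matrix A = [[-38, -25], [65, 42]].
Characteristic polynomial det(A - λI) = λ^2 - 4λ + 29 = 0.
Eigenvalues λ = 2 ± 5i (complex conjugate pair).
For λ=2+5i: an eigenvector is (1,-2) - i(2,-3) = (1 - 2i, -2 + 3i).
A real fundamental pair from Re and Im of e^((2+5i)t)v: X_1 = e^(2t)(cos(5t)·(1,-2) + sin(5t)·(2,-3)), X_2 = e^(2t)(sin(5t)·(1,-2) - cos(5t)·(2,-3)).
General solution: c_1X_1 + c_2X_2.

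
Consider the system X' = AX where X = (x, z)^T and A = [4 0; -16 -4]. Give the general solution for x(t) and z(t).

x(t) = -C_2e^(4t), z(t) = -C_1e^(-4t) + 2C_2e^(4t)

Coefficient matrix A = [[4, 0], [-16, -4]].
Characteristic polynomial det(A - λI) = λ^2 - 16 = 0.
Eigenvalues λ = -4, 4.
For λ=-4: (A-λI) row 1 is [8, 0], so an eigenvector is (0, -1).
For λ=4: (A-λI) row 2 is [-16, -8], so an eigenvector is (-1, 2).
General solution: C_1e^(-4t)(0,-1) + C_2e^(4t)(-1,2).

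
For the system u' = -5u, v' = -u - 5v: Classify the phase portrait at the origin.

stable improper node

A = [[-5,0],[-1,-5]]; det(A-λI) = λ^2 + 10λ + 25.
repeated λ = -5 with a single eigenvector.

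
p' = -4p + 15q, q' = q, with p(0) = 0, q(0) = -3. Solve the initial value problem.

p(t) = -9e^(t) + 9e^(-4t), q(t) = -3e^(t)

Coefficient matrix A = [[-4, 15], [0, 1]].
Characteristic polynomial det(A - λI) = λ^2 + 3λ - 4 = 0.
Eigenvalues λ = 1, -4.
For λ=1: (A-λI) row 1 is [-5, 15], so an eigenvector is (3, 1).
For λ=-4: (A-λI) row 1 is [0, 15], so an eigenvector is (-1, 0).
General solution: K_1e^(t)(3,1) + K_2e^(-4t)(-1,0).
Applying p(0)=0, q(0)=-3 gives K_1=-3, K_2=-9.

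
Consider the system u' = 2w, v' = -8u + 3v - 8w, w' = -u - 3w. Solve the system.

Coefficient matrix A = [[0, 0, 2], [-8, 3, -8], [-1, 0, -3]].
det(A - λI) = 0 gives eigenvalues λ = -1, 3, -2.
For λ=-1: eigenvector (2,2,-1).
For λ=3: eigenvector (0,1,0).
For λ=-2: eigenvector (1,0,-1).
General solution: K_1e^(-t)(2,2,-1) + K_2e^(3t)(0,1,0) + K_3e^(-2t)(1,0,-1).

u(t) = 2K_1e^(-t) + K_3e^(-2t), v(t) = 2K_1e^(-t) + K_2e^(3t), w(t) = -K_1e^(-t) - K_3e^(-2t)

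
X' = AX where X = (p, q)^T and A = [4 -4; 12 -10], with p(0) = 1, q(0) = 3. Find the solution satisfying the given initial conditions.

Coefficient matrix A = [[4, -4], [12, -10]].
Characteristic polynomial det(A - λI) = λ^2 + 6λ + 8 = 0.
Eigenvalues λ = -4, -2.
For λ=-4: (A-λI) row 1 is [8, -4], so an eigenvector is (-1, -2).
For λ=-2: (A-λI) row 1 is [6, -4], so an eigenvector is (2, 3).
General solution: c_1e^(-4t)(-1,-2) + c_2e^(-2t)(2,3).
Applying p(0)=1, q(0)=3 gives c_1=-3, c_2=-1.

p(t) = -2e^(-2t) + 3e^(-4t), q(t) = -3e^(-2t) + 6e^(-4t)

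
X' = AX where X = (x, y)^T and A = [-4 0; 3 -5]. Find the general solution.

x(t) = -c_2e^(-4t), y(t) = -c_1e^(-5t) - 3c_2e^(-4t)

Coefficient matrix A = [[-4, 0], [3, -5]].
Characteristic polynomial det(A - λI) = λ^2 + 9λ + 20 = 0.
Eigenvalues λ = -5, -4.
For λ=-5: (A-λI) row 1 is [1, 0], so an eigenvector is (0, -1).
For λ=-4: (A-λI) row 2 is [3, -1], so an eigenvector is (-1, -3).
General solution: c_1e^(-5t)(0,-1) + c_2e^(-4t)(-1,-3).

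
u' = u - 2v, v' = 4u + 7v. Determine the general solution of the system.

u(t) = -C_1e^(5t) - C_2e^(3t), v(t) = 2C_1e^(5t) + C_2e^(3t)

Coefficient matrix A = [[1, -2], [4, 7]].
Characteristic polynomial det(A - λI) = λ^2 - 8λ + 15 = 0.
Eigenvalues λ = 5, 3.
For λ=5: (A-λI) row 1 is [-4, -2], so an eigenvector is (-1, 2).
For λ=3: (A-λI) row 1 is [-2, -2], so an eigenvector is (-1, 1).
General solution: C_1e^(5t)(-1,2) + C_2e^(3t)(-1,1).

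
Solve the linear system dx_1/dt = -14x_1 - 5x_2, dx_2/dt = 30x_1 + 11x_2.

Coefficient matrix A = [[-14, -5], [30, 11]].
Characteristic polynomial det(A - λI) = λ^2 + 3λ - 4 = 0.
Eigenvalues λ = 1, -4.
For λ=1: (A-λI) row 1 is [-15, -5], so an eigenvector is (1, -3).
For λ=-4: (A-λI) row 1 is [-10, -5], so an eigenvector is (-1, 2).
General solution: C_1e^(t)(1,-3) + C_2e^(-4t)(-1,2).

x_1(t) = C_1e^(t) - C_2e^(-4t), x_2(t) = -3C_1e^(t) + 2C_2e^(-4t)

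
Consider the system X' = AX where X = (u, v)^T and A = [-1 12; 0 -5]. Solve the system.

u(t) = -C_1e^(-t) - 3C_2e^(-5t), v(t) = C_2e^(-5t)

Coefficient matrix A = [[-1, 12], [0, -5]].
Characteristic polynomial det(A - λI) = λ^2 + 6λ + 5 = 0.
Eigenvalues λ = -1, -5.
For λ=-1: (A-λI) row 1 is [0, 12], so an eigenvector is (-1, 0).
For λ=-5: (A-λI) row 1 is [4, 12], so an eigenvector is (-3, 1).
General solution: C_1e^(-t)(-1,0) + C_2e^(-5t)(-3,1).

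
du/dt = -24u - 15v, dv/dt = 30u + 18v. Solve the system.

u(t) = 2K_1e^(-3t)sin(3t) - K_1e^(-3t)cos(3t) - K_2e^(-3t)sin(3t) - 2K_2e^(-3t)cos(3t), v(t) = -3K_1e^(-3t)sin(3t) + K_1e^(-3t)cos(3t) + K_2e^(-3t)sin(3t) + 3K_2e^(-3t)cos(3t)

Coefficient matrix A = [[-24, -15], [30, 18]].
Characteristic polynomial det(A - λI) = λ^2 + 6λ + 18 = 0.
Eigenvalues λ = -3 ± 3i (complex conjugate pair).
For λ=-3+3i: an eigenvector is (-1,1) - i(2,-3) = (-1 - 2i, 1 + 3i).
A real fundamental pair from Re and Im of e^((-3+3i)t)v: X_1 = e^(-3t)(cos(3t)·(-1,1) + sin(3t)·(2,-3)), X_2 = e^(-3t)(sin(3t)·(-1,1) - cos(3t)·(2,-3)).
General solution: K_1X_1 + K_2X_2.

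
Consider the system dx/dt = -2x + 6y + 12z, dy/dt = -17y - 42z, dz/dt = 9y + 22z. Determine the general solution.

x(t) = K_1e^(-2t) + 2K_2e^(t), y(t) = 7K_2e^(t) - 2K_3e^(4t), z(t) = -3K_2e^(t) + K_3e^(4t)

Coefficient matrix A = [[-2, 6, 12], [0, -17, -42], [0, 9, 22]].
det(A - λI) = 0 gives eigenvalues λ = -2, 1, 4.
For λ=-2: eigenvector (1,0,0).
For λ=1: eigenvector (2,7,-3).
For λ=4: eigenvector (0,-2,1).
General solution: K_1e^(-2t)(1,0,0) + K_2e^(t)(2,7,-3) + K_3e^(4t)(0,-2,1).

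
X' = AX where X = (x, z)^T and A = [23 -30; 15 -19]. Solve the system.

x(t) = 3K_1e^(2t)sin(3t) - K_1e^(2t)cos(3t) - K_2e^(2t)sin(3t) - 3K_2e^(2t)cos(3t), z(t) = 2K_1e^(2t)sin(3t) - K_1e^(2t)cos(3t) - K_2e^(2t)sin(3t) - 2K_2e^(2t)cos(3t)

Coefficient matrix A = [[23, -30], [15, -19]].
Characteristic polynomial det(A - λI) = λ^2 - 4λ + 13 = 0.
Eigenvalues λ = 2 ± 3i (complex conjugate pair).
For λ=2+3i: an eigenvector is (-1,-1) - i(3,2) = (-1 - 3i, -1 - 2i).
A real fundamental pair from Re and Im of e^((2+3i)t)v: X_1 = e^(2t)(cos(3t)·(-1,-1) + sin(3t)·(3,2)), X_2 = e^(2t)(sin(3t)·(-1,-1) - cos(3t)·(3,2)).
General solution: K_1X_1 + K_2X_2.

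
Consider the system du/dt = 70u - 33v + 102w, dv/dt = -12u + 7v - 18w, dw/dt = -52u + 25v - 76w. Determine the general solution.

u(t) = 3C_1e^(2t) - C_2e^(t) - 9C_3e^(-2t), v(t) = C_2e^(t) + 2C_3e^(-2t), w(t) = -2C_1e^(2t) + C_2e^(t) + 7C_3e^(-2t)

Coefficient matrix A = [[70, -33, 102], [-12, 7, -18], [-52, 25, -76]].
det(A - λI) = 0 gives eigenvalues λ = 2, 1, -2.
For λ=2: eigenvector (3,0,-2).
For λ=1: eigenvector (-1,1,1).
For λ=-2: eigenvector (-9,2,7).
General solution: C_1e^(2t)(3,0,-2) + C_2e^(t)(-1,1,1) + C_3e^(-2t)(-9,2,7).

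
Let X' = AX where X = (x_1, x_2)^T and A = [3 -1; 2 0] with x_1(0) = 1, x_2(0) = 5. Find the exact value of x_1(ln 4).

A = [[3,-1],[2,0]]; eigenvalues λ = 1, 2.
Eigenvectors: (1,2) for λ=1, (-1,-1) for λ=2.
From the initial condition, c_1 = 4, c_2 = 3.
x_1(ln 4) = (4)(4^1)(1) + (3)(4^2)(-1) = -32.

-32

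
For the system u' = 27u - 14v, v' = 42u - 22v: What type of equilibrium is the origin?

saddle

A = [[27,-14],[42,-22]]; det(A-λI) = λ^2 - 5λ - 6.
λ = -1, 6: opposite signs.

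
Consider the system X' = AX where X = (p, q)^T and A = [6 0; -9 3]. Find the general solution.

Coefficient matrix A = [[6, 0], [-9, 3]].
Characteristic polynomial det(A - λI) = λ^2 - 9λ + 18 = 0.
Eigenvalues λ = 6, 3.
For λ=6: (A-λI) row 2 is [-9, -3], so an eigenvector is (1, -3).
For λ=3: (A-λI) row 1 is [3, 0], so an eigenvector is (0, -1).
General solution: K_1e^(6t)(1,-3) + K_2e^(3t)(0,-1).

p(t) = K_1e^(6t), q(t) = -3K_1e^(6t) - K_2e^(3t)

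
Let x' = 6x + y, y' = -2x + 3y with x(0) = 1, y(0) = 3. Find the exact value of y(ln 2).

-32

A = [[6,1],[-2,3]]; eigenvalues λ = 4, 5.
Eigenvectors: (-1,2) for λ=4, (-1,1) for λ=5.
From the initial condition, c_1 = 4, c_2 = -5.
y(ln 2) = (4)(2^4)(2) + (-5)(2^5)(1) = -32.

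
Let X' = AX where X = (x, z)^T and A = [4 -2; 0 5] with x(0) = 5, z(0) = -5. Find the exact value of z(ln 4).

A = [[4,-2],[0,5]]; eigenvalues λ = 5, 4.
Eigenvectors: (-2,1) for λ=5, (1,0) for λ=4.
From the initial condition, c_1 = -5, c_2 = -5.
z(ln 4) = (-5)(4^5)(1) + (-5)(4^4)(0) = -5120.

-5120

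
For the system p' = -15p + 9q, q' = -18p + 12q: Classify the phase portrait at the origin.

saddle

A = [[-15,9],[-18,12]]; det(A-λI) = λ^2 + 3λ - 18.
λ = -6, 3: opposite signs.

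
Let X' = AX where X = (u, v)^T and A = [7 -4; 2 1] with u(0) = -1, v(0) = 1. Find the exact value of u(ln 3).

-891

A = [[7,-4],[2,1]]; eigenvalues λ = 5, 3.
Eigenvectors: (2,1) for λ=5, (1,1) for λ=3.
From the initial condition, c_1 = -2, c_2 = 3.
u(ln 3) = (-2)(3^5)(2) + (3)(3^3)(1) = -891.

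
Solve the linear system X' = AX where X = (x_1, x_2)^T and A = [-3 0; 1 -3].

x_1(t) = c_2e^(-3t), x_2(t) = c_1e^(-3t) + c_2te^(-3t) + 2c_2e^(-3t)

Coefficient matrix A = [[-3, 0], [1, -3]].
Characteristic polynomial det(A - λI) = λ^2 + 6λ + 9 = 0.
Single eigenvalue λ = -3 with algebraic multiplicity 2.
Eigenvector v = (0,1); generalized eigenvector w with (A-λI)w=v is (1,2).
General solution: e^(-3t)[c_1·v + c_2·(t·v + w)].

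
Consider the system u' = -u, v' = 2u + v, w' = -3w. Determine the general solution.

u(t) = c_3e^(-t), v(t) = c_2e^(t) - c_3e^(-t), w(t) = c_1e^(-3t)

Coefficient matrix A = [[-1, 0, 0], [2, 1, 0], [0, 0, -3]].
det(A - λI) = 0 gives eigenvalues λ = -3, 1, -1.
For λ=-3: eigenvector (0,0,1).
For λ=1: eigenvector (0,1,0).
For λ=-1: eigenvector (1,-1,0).
General solution: c_1e^(-3t)(0,0,1) + c_2e^(t)(0,1,0) + c_3e^(-t)(1,-1,0).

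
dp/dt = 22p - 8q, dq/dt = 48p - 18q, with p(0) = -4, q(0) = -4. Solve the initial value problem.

Coefficient matrix A = [[22, -8], [48, -18]].
Characteristic polynomial det(A - λI) = λ^2 - 4λ - 12 = 0.
Eigenvalues λ = 6, -2.
For λ=6: (A-λI) row 1 is [16, -8], so an eigenvector is (1, 2).
For λ=-2: (A-λI) row 1 is [24, -8], so an eigenvector is (-1, -3).
General solution: C_1e^(6t)(1,2) + C_2e^(-2t)(-1,-3).
Applying p(0)=-4, q(0)=-4 gives C_1=-8, C_2=-4.

p(t) = -8e^(6t) + 4e^(-2t), q(t) = -16e^(6t) + 12e^(-2t)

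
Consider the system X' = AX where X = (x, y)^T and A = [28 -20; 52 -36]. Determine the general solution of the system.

Coefficient matrix A = [[28, -20], [52, -36]].
Characteristic polynomial det(A - λI) = λ^2 + 8λ + 32 = 0.
Eigenvalues λ = -4 ± 4i (complex conjugate pair).
For λ=-4+4i: an eigenvector is (-2,-3) - i(-1,-2) = (-2 + i, -3 + 2i).
A real fundamental pair from Re and Im of e^((-4+4i)t)v: X_1 = e^(-4t)(cos(4t)·(-2,-3) + sin(4t)·(-1,-2)), X_2 = e^(-4t)(sin(4t)·(-2,-3) - cos(4t)·(-1,-2)).
General solution: c_1X_1 + c_2X_2.

x(t) = -c_1e^(-4t)sin(4t) - 2c_1e^(-4t)cos(4t) - 2c_2e^(-4t)sin(4t) + c_2e^(-4t)cos(4t), y(t) = -2c_1e^(-4t)sin(4t) - 3c_1e^(-4t)cos(4t) - 3c_2e^(-4t)sin(4t) + 2c_2e^(-4t)cos(4t)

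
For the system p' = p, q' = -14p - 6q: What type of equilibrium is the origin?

A = [[1,0],[-14,-6]]; det(A-λI) = λ^2 + 5λ - 6.
λ = 1, -6: opposite signs.

saddle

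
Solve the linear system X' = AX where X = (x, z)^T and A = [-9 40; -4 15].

Coefficient matrix A = [[-9, 40], [-4, 15]].
Characteristic polynomial det(A - λI) = λ^2 - 6λ + 25 = 0.
Eigenvalues λ = 3 ± 4i (complex conjugate pair).
For λ=3+4i: an eigenvector is (1,0) - i(-3,-1) = (1 + 3i, 0 + i).
A real fundamental pair from Re and Im of e^((3+4i)t)v: X_1 = e^(3t)(cos(4t)·(1,0) + sin(4t)·(-3,-1)), X_2 = e^(3t)(sin(4t)·(1,0) - cos(4t)·(-3,-1)).
General solution: K_1X_1 + K_2X_2.

x(t) = -3K_1e^(3t)sin(4t) + K_1e^(3t)cos(4t) + K_2e^(3t)sin(4t) + 3K_2e^(3t)cos(4t), z(t) = -K_1e^(3t)sin(4t) + K_2e^(3t)cos(4t)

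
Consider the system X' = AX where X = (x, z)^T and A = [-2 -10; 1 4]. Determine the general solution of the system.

x(t) = -3K_1e^(t)sin(t) + K_1e^(t)cos(t) + K_2e^(t)sin(t) + 3K_2e^(t)cos(t), z(t) = K_1e^(t)sin(t) - K_2e^(t)cos(t)

Coefficient matrix A = [[-2, -10], [1, 4]].
Characteristic polynomial det(A - λI) = λ^2 - 2λ + 2 = 0.
Eigenvalues λ = 1 ± i (complex conjugate pair).
For λ=1+i: an eigenvector is (1,0) - i(-3,1) = (1 + 3i, 0 - i).
A real fundamental pair from Re and Im of e^((1+i)t)v: X_1 = e^(t)(cos(t)·(1,0) + sin(t)·(-3,1)), X_2 = e^(t)(sin(t)·(1,0) - cos(t)·(-3,1)).
General solution: K_1X_1 + K_2X_2.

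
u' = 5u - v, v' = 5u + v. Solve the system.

u(t) = -c_1e^(3t)sin(t) + c_2e^(3t)cos(t), v(t) = -2c_1e^(3t)sin(t) + c_1e^(3t)cos(t) + c_2e^(3t)sin(t) + 2c_2e^(3t)cos(t)

Coefficient matrix A = [[5, -1], [5, 1]].
Characteristic polynomial det(A - λI) = λ^2 - 6λ + 10 = 0.
Eigenvalues λ = 3 ± i (complex conjugate pair).
For λ=3+i: an eigenvector is (0,1) - i(-1,-2) = (0 + i, 1 + 2i).
A real fundamental pair from Re and Im of e^((3+i)t)v: X_1 = e^(3t)(cos(t)·(0,1) + sin(t)·(-1,-2)), X_2 = e^(3t)(sin(t)·(0,1) - cos(t)·(-1,-2)).
General solution: c_1X_1 + c_2X_2.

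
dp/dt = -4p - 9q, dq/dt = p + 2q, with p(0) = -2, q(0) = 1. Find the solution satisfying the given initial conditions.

p(t) = -3te^(-t) - 2e^(-t), q(t) = te^(-t) + e^(-t)

Coefficient matrix A = [[-4, -9], [1, 2]].
Characteristic polynomial det(A - λI) = λ^2 + 2λ + 1 = 0.
Single eigenvalue λ = -1 with algebraic multiplicity 2.
Eigenvector v = (3,-1); generalized eigenvector w with (A-λI)w=v is (-1,0).
General solution: e^(-t)[K_1·v + K_2·(t·v + w)].
Applying p(0)=-2, q(0)=1 gives K_1=-1, K_2=-1.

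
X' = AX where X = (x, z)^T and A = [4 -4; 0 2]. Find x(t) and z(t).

Coefficient matrix A = [[4, -4], [0, 2]].
Characteristic polynomial det(A - λI) = λ^2 - 6λ + 8 = 0.
Eigenvalues λ = 4, 2.
For λ=4: (A-λI) row 1 is [0, -4], so an eigenvector is (-1, 0).
For λ=2: (A-λI) row 1 is [2, -4], so an eigenvector is (2, 1).
General solution: K_1e^(4t)(-1,0) + K_2e^(2t)(2,1).

x(t) = -K_1e^(4t) + 2K_2e^(2t), z(t) = K_2e^(2t)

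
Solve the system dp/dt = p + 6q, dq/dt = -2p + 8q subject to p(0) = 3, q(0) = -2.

Coefficient matrix A = [[1, 6], [-2, 8]].
Characteristic polynomial det(A - λI) = λ^2 - 9λ + 20 = 0.
Eigenvalues λ = 4, 5.
For λ=4: (A-λI) row 1 is [-3, 6], so an eigenvector is (-2, -1).
For λ=5: (A-λI) row 1 is [-4, 6], so an eigenvector is (3, 2).
General solution: C_1e^(4t)(-2,-1) + C_2e^(5t)(3,2).
Applying p(0)=3, q(0)=-2 gives C_1=-12, C_2=-7.

p(t) = -21e^(5t) + 24e^(4t), q(t) = -14e^(5t) + 12e^(4t)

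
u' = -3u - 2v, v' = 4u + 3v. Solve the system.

Coefficient matrix A = [[-3, -2], [4, 3]].
Characteristic polynomial det(A - λI) = λ^2 - 1 = 0.
Eigenvalues λ = -1, 1.
For λ=-1: (A-λI) row 1 is [-2, -2], so an eigenvector is (-1, 1).
For λ=1: (A-λI) row 1 is [-4, -2], so an eigenvector is (1, -2).
General solution: K_1e^(-t)(-1,1) + K_2e^(t)(1,-2).

u(t) = -K_1e^(-t) + K_2e^(t), v(t) = K_1e^(-t) - 2K_2e^(t)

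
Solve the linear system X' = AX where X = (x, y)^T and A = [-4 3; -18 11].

Coefficient matrix A = [[-4, 3], [-18, 11]].
Characteristic polynomial det(A - λI) = λ^2 - 7λ + 10 = 0.
Eigenvalues λ = 2, 5.
For λ=2: (A-λI) row 1 is [-6, 3], so an eigenvector is (1, 2).
For λ=5: (A-λI) row 1 is [-9, 3], so an eigenvector is (1, 3).
General solution: K_1e^(2t)(1,2) + K_2e^(5t)(1,3).

x(t) = K_1e^(2t) + K_2e^(5t), y(t) = 2K_1e^(2t) + 3K_2e^(5t)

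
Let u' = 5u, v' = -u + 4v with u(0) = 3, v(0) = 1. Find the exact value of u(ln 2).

96

A = [[5,0],[-1,4]]; eigenvalues λ = 5, 4.
Eigenvectors: (1,-1) for λ=5, (0,1) for λ=4.
From the initial condition, c_1 = 3, c_2 = 4.
u(ln 2) = (3)(2^5)(1) + (4)(2^4)(0) = 96.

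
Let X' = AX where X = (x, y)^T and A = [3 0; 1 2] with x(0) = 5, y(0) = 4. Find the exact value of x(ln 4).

320

A = [[3,0],[1,2]]; eigenvalues λ = 2, 3.
Eigenvectors: (0,1) for λ=2, (-1,-1) for λ=3.
From the initial condition, c_1 = -1, c_2 = -5.
x(ln 4) = (-1)(4^2)(0) + (-5)(4^3)(-1) = 320.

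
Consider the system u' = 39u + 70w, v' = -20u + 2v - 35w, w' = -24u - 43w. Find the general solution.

u(t) = 5K_1e^(-3t) - 7K_3e^(-t), v(t) = -K_1e^(-3t) + K_2e^(2t), w(t) = -3K_1e^(-3t) + 4K_3e^(-t)

Coefficient matrix A = [[39, 0, 70], [-20, 2, -35], [-24, 0, -43]].
det(A - λI) = 0 gives eigenvalues λ = -3, 2, -1.
For λ=-3: eigenvector (5,-1,-3).
For λ=2: eigenvector (0,1,0).
For λ=-1: eigenvector (-7,0,4).
General solution: K_1e^(-3t)(5,-1,-3) + K_2e^(2t)(0,1,0) + K_3e^(-t)(-7,0,4).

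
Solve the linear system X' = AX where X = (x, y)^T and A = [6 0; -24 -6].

Coefficient matrix A = [[6, 0], [-24, -6]].
Characteristic polynomial det(A - λI) = λ^2 - 36 = 0.
Eigenvalues λ = 6, -6.
For λ=6: (A-λI) row 2 is [-24, -12], so an eigenvector is (1, -2).
For λ=-6: (A-λI) row 1 is [12, 0], so an eigenvector is (0, 1).
General solution: c_1e^(6t)(1,-2) + c_2e^(-6t)(0,1).

x(t) = c_1e^(6t), y(t) = -2c_1e^(6t) + c_2e^(-6t)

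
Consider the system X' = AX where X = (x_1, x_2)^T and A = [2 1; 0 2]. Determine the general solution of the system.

x_1(t) = -c_1e^(2t) - c_2te^(2t) - 2c_2e^(2t), x_2(t) = -c_2e^(2t)

Coefficient matrix A = [[2, 1], [0, 2]].
Characteristic polynomial det(A - λI) = λ^2 - 4λ + 4 = 0.
Single eigenvalue λ = 2 with algebraic multiplicity 2.
Eigenvector v = (-1,0); generalized eigenvector w with (A-λI)w=v is (-2,-1).
General solution: e^(2t)[c_1·v + c_2·(t·v + w)].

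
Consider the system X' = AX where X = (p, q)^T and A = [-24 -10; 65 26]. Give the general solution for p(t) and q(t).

Coefficient matrix A = [[-24, -10], [65, 26]].
Characteristic polynomial det(A - λI) = λ^2 - 2λ + 26 = 0.
Eigenvalues λ = 1 ± 5i (complex conjugate pair).
For λ=1+5i: an eigenvector is (-1,3) - i(-1,2) = (-1 + i, 3 - 2i).
A real fundamental pair from Re and Im of e^((1+5i)t)v: X_1 = e^(t)(cos(5t)·(-1,3) + sin(5t)·(-1,2)), X_2 = e^(t)(sin(5t)·(-1,3) - cos(5t)·(-1,2)).
General solution: K_1X_1 + K_2X_2.

p(t) = -K_1e^(t)sin(5t) - K_1e^(t)cos(5t) - K_2e^(t)sin(5t) + K_2e^(t)cos(5t), q(t) = 2K_1e^(t)sin(5t) + 3K_1e^(t)cos(5t) + 3K_2e^(t)sin(5t) - 2K_2e^(t)cos(5t)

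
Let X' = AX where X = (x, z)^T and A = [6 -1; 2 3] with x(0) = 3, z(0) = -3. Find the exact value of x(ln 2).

192

A = [[6,-1],[2,3]]; eigenvalues λ = 4, 5.
Eigenvectors: (1,2) for λ=4, (1,1) for λ=5.
From the initial condition, c_1 = -6, c_2 = 9.
x(ln 2) = (-6)(2^4)(1) + (9)(2^5)(1) = 192.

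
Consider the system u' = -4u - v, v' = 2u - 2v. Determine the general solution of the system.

u(t) = -c_1e^(-3t)sin(t) + c_2e^(-3t)cos(t), v(t) = c_1e^(-3t)sin(t) + c_1e^(-3t)cos(t) + c_2e^(-3t)sin(t) - c_2e^(-3t)cos(t)

Coefficient matrix A = [[-4, -1], [2, -2]].
Characteristic polynomial det(A - λI) = λ^2 + 6λ + 10 = 0.
Eigenvalues λ = -3 ± i (complex conjugate pair).
For λ=-3+i: an eigenvector is (0,1) - i(-1,1) = (0 + i, 1 - i).
A real fundamental pair from Re and Im of e^((-3+i)t)v: X_1 = e^(-3t)(cos(t)·(0,1) + sin(t)·(-1,1)), X_2 = e^(-3t)(sin(t)·(0,1) - cos(t)·(-1,1)).
General solution: c_1X_1 + c_2X_2.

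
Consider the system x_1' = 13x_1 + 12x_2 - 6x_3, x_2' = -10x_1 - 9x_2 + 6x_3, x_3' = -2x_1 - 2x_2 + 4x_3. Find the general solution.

Coefficient matrix A = [[13, 12, -6], [-10, -9, 6], [-2, -2, 4]].
det(A - λI) = 0 gives eigenvalues λ = 4, 3, 1.
For λ=4: eigenvector (-2,2,1).
For λ=3: eigenvector (0,1,2).
For λ=1: eigenvector (1,-1,0).
General solution: c_1e^(4t)(-2,2,1) + c_2e^(3t)(0,1,2) + c_3e^(t)(1,-1,0).

x_1(t) = -2c_1e^(4t) + c_3e^(t), x_2(t) = 2c_1e^(4t) + c_2e^(3t) - c_3e^(t), x_3(t) = c_1e^(4t) + 2c_2e^(3t)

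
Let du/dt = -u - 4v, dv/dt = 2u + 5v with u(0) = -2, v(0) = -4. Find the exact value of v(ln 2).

-68

A = [[-1,-4],[2,5]]; eigenvalues λ = 3, 1.
Eigenvectors: (-1,1) for λ=3, (-2,1) for λ=1.
From the initial condition, c_1 = -10, c_2 = 6.
v(ln 2) = (-10)(2^3)(1) + (6)(2^1)(1) = -68.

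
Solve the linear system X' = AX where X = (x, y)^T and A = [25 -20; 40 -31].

x(t) = 2c_1e^(-3t)sin(4t) + c_1e^(-3t)cos(4t) + c_2e^(-3t)sin(4t) - 2c_2e^(-3t)cos(4t), y(t) = 3c_1e^(-3t)sin(4t) + c_1e^(-3t)cos(4t) + c_2e^(-3t)sin(4t) - 3c_2e^(-3t)cos(4t)

Coefficient matrix A = [[25, -20], [40, -31]].
Characteristic polynomial det(A - λI) = λ^2 + 6λ + 25 = 0.
Eigenvalues λ = -3 ± 4i (complex conjugate pair).
For λ=-3+4i: an eigenvector is (1,1) - i(2,3) = (1 - 2i, 1 - 3i).
A real fundamental pair from Re and Im of e^((-3+4i)t)v: X_1 = e^(-3t)(cos(4t)·(1,1) + sin(4t)·(2,3)), X_2 = e^(-3t)(sin(4t)·(1,1) - cos(4t)·(2,3)).
General solution: c_1X_1 + c_2X_2.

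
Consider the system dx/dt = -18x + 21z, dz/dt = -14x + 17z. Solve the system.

Coefficient matrix A = [[-18, 21], [-14, 17]].
Characteristic polynomial det(A - λI) = λ^2 + λ - 12 = 0.
Eigenvalues λ = -4, 3.
For λ=-4: (A-λI) row 1 is [-14, 21], so an eigenvector is (3, 2).
For λ=3: (A-λI) row 1 is [-21, 21], so an eigenvector is (1, 1).
General solution: C_1e^(-4t)(3,2) + C_2e^(3t)(1,1).

x(t) = 3C_1e^(-4t) + C_2e^(3t), z(t) = 2C_1e^(-4t) + C_2e^(3t)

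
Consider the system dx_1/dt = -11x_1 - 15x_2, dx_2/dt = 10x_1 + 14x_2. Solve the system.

Coefficient matrix A = [[-11, -15], [10, 14]].
Characteristic polynomial det(A - λI) = λ^2 - 3λ - 4 = 0.
Eigenvalues λ = -1, 4.
For λ=-1: (A-λI) row 1 is [-10, -15], so an eigenvector is (3, -2).
For λ=4: (A-λI) row 1 is [-15, -15], so an eigenvector is (-1, 1).
General solution: C_1e^(-t)(3,-2) + C_2e^(4t)(-1,1).

x_1(t) = 3C_1e^(-t) - C_2e^(4t), x_2(t) = -2C_1e^(-t) + C_2e^(4t)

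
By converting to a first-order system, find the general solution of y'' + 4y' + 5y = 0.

Let x_1 = y, x_2 = y'. Then x_1' = x_2 and x_2' = -5x_1 - 4x_2.
A = [[0,1],[-5,-4]]; det(A-λI) = λ^2 + 4λ + 5.
Eigenvalues λ = -2 ± i.

y(t) = K_1e^(-2t)cos(t) + K_2e^(-2t)sin(t)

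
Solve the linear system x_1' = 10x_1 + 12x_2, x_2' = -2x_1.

Coefficient matrix A = [[10, 12], [-2, 0]].
Characteristic polynomial det(A - λI) = λ^2 - 10λ + 24 = 0.
Eigenvalues λ = 4, 6.
For λ=4: (A-λI) row 1 is [6, 12], so an eigenvector is (2, -1).
For λ=6: (A-λI) row 1 is [4, 12], so an eigenvector is (-3, 1).
General solution: c_1e^(4t)(2,-1) + c_2e^(6t)(-3,1).

x_1(t) = 2c_1e^(4t) - 3c_2e^(6t), x_2(t) = -c_1e^(4t) + c_2e^(6t)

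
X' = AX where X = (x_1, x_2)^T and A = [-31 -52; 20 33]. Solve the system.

Coefficient matrix A = [[-31, -52], [20, 33]].
Characteristic polynomial det(A - λI) = λ^2 - 2λ + 17 = 0.
Eigenvalues λ = 1 ± 4i (complex conjugate pair).
For λ=1+4i: an eigenvector is (3,-2) - i(2,-1) = (3 - 2i, -2 + i).
A real fundamental pair from Re and Im of e^((1+4i)t)v: X_1 = e^(t)(cos(4t)·(3,-2) + sin(4t)·(2,-1)), X_2 = e^(t)(sin(4t)·(3,-2) - cos(4t)·(2,-1)).
General solution: c_1X_1 + c_2X_2.

x_1(t) = 2c_1e^(t)sin(4t) + 3c_1e^(t)cos(4t) + 3c_2e^(t)sin(4t) - 2c_2e^(t)cos(4t), x_2(t) = -c_1e^(t)sin(4t) - 2c_1e^(t)cos(4t) - 2c_2e^(t)sin(4t) + c_2e^(t)cos(4t)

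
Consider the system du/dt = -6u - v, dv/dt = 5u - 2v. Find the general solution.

Coefficient matrix A = [[-6, -1], [5, -2]].
Characteristic polynomial det(A - λI) = λ^2 + 8λ + 17 = 0.
Eigenvalues λ = -4 ± i (complex conjugate pair).
For λ=-4+i: an eigenvector is (-1,2) - i(0,-1) = (-1, 2 + i).
A real fundamental pair from Re and Im of e^((-4+i)t)v: X_1 = e^(-4t)(cos(t)·(-1,2) + sin(t)·(0,-1)), X_2 = e^(-4t)(sin(t)·(-1,2) - cos(t)·(0,-1)).
General solution: C_1X_1 + C_2X_2.

u(t) = -C_1e^(-4t)cos(t) - C_2e^(-4t)sin(t), v(t) = -C_1e^(-4t)sin(t) + 2C_1e^(-4t)cos(t) + 2C_2e^(-4t)sin(t) + C_2e^(-4t)cos(t)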